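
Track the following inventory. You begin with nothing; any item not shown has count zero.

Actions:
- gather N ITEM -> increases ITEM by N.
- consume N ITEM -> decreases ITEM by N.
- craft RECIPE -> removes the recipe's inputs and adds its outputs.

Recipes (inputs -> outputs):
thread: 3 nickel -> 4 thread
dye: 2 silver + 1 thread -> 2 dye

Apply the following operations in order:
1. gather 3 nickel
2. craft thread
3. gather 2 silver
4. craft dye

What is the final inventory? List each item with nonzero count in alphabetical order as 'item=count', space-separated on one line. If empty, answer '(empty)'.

Answer: dye=2 thread=3

Derivation:
After 1 (gather 3 nickel): nickel=3
After 2 (craft thread): thread=4
After 3 (gather 2 silver): silver=2 thread=4
After 4 (craft dye): dye=2 thread=3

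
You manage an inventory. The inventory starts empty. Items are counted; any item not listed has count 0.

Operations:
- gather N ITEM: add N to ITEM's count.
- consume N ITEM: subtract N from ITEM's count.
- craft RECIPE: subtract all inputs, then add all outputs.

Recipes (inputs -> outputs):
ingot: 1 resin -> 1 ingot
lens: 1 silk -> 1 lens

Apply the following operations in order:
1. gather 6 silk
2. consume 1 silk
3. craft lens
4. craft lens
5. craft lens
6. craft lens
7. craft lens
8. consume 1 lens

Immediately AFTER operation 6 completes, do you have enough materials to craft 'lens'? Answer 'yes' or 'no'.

After 1 (gather 6 silk): silk=6
After 2 (consume 1 silk): silk=5
After 3 (craft lens): lens=1 silk=4
After 4 (craft lens): lens=2 silk=3
After 5 (craft lens): lens=3 silk=2
After 6 (craft lens): lens=4 silk=1

Answer: yes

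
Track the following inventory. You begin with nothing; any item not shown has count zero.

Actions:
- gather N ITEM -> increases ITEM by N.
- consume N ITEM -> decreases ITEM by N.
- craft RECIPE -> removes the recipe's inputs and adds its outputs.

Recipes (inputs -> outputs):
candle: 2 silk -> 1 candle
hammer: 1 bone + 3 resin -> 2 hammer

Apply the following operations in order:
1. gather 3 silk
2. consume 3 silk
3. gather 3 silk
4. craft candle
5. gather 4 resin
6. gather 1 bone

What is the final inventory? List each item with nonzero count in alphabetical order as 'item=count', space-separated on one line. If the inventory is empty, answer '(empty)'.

Answer: bone=1 candle=1 resin=4 silk=1

Derivation:
After 1 (gather 3 silk): silk=3
After 2 (consume 3 silk): (empty)
After 3 (gather 3 silk): silk=3
After 4 (craft candle): candle=1 silk=1
After 5 (gather 4 resin): candle=1 resin=4 silk=1
After 6 (gather 1 bone): bone=1 candle=1 resin=4 silk=1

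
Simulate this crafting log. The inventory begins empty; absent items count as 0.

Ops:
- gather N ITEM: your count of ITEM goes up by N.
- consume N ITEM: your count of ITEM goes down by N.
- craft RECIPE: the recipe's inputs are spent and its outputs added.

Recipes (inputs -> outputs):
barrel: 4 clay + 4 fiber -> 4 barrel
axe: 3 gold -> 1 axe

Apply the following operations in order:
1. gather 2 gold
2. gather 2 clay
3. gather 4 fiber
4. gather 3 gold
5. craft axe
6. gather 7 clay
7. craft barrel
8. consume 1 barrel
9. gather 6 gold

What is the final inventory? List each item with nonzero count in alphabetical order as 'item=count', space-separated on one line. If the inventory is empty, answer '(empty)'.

Answer: axe=1 barrel=3 clay=5 gold=8

Derivation:
After 1 (gather 2 gold): gold=2
After 2 (gather 2 clay): clay=2 gold=2
After 3 (gather 4 fiber): clay=2 fiber=4 gold=2
After 4 (gather 3 gold): clay=2 fiber=4 gold=5
After 5 (craft axe): axe=1 clay=2 fiber=4 gold=2
After 6 (gather 7 clay): axe=1 clay=9 fiber=4 gold=2
After 7 (craft barrel): axe=1 barrel=4 clay=5 gold=2
After 8 (consume 1 barrel): axe=1 barrel=3 clay=5 gold=2
After 9 (gather 6 gold): axe=1 barrel=3 clay=5 gold=8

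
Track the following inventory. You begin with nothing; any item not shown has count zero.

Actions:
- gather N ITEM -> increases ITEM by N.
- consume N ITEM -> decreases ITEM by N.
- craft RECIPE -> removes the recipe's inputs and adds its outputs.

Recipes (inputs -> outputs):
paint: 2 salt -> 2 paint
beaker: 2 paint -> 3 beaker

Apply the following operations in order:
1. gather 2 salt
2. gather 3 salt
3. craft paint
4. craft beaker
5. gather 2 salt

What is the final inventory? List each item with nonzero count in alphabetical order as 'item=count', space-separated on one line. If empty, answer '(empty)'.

After 1 (gather 2 salt): salt=2
After 2 (gather 3 salt): salt=5
After 3 (craft paint): paint=2 salt=3
After 4 (craft beaker): beaker=3 salt=3
After 5 (gather 2 salt): beaker=3 salt=5

Answer: beaker=3 salt=5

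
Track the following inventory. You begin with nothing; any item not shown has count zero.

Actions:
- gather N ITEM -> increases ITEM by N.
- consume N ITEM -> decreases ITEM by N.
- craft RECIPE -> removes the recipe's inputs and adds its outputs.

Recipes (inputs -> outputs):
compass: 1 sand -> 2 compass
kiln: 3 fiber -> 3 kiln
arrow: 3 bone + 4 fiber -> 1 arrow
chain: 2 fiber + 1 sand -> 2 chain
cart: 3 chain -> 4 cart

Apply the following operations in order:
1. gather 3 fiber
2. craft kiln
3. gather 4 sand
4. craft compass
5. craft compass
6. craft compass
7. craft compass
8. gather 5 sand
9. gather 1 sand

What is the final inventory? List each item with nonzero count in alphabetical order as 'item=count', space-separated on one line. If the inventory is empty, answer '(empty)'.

Answer: compass=8 kiln=3 sand=6

Derivation:
After 1 (gather 3 fiber): fiber=3
After 2 (craft kiln): kiln=3
After 3 (gather 4 sand): kiln=3 sand=4
After 4 (craft compass): compass=2 kiln=3 sand=3
After 5 (craft compass): compass=4 kiln=3 sand=2
After 6 (craft compass): compass=6 kiln=3 sand=1
After 7 (craft compass): compass=8 kiln=3
After 8 (gather 5 sand): compass=8 kiln=3 sand=5
After 9 (gather 1 sand): compass=8 kiln=3 sand=6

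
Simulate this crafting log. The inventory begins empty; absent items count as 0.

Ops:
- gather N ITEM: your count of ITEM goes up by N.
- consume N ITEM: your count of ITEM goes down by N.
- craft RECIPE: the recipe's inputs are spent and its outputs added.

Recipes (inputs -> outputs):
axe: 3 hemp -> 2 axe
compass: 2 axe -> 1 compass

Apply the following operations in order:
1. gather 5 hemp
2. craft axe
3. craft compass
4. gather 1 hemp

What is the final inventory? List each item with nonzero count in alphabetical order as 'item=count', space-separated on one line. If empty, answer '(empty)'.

Answer: compass=1 hemp=3

Derivation:
After 1 (gather 5 hemp): hemp=5
After 2 (craft axe): axe=2 hemp=2
After 3 (craft compass): compass=1 hemp=2
After 4 (gather 1 hemp): compass=1 hemp=3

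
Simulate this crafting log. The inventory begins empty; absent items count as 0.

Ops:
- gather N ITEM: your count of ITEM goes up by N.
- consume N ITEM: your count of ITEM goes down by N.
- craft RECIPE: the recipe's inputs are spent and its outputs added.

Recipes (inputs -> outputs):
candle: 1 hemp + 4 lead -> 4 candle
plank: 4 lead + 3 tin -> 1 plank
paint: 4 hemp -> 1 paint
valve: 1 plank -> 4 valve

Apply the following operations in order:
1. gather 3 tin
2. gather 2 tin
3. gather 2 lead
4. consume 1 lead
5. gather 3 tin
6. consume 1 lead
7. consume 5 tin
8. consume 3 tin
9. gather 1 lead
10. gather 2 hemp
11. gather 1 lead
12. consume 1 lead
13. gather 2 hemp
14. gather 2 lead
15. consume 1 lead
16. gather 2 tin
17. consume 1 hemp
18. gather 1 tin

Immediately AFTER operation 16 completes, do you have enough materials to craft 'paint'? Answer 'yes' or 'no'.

After 1 (gather 3 tin): tin=3
After 2 (gather 2 tin): tin=5
After 3 (gather 2 lead): lead=2 tin=5
After 4 (consume 1 lead): lead=1 tin=5
After 5 (gather 3 tin): lead=1 tin=8
After 6 (consume 1 lead): tin=8
After 7 (consume 5 tin): tin=3
After 8 (consume 3 tin): (empty)
After 9 (gather 1 lead): lead=1
After 10 (gather 2 hemp): hemp=2 lead=1
After 11 (gather 1 lead): hemp=2 lead=2
After 12 (consume 1 lead): hemp=2 lead=1
After 13 (gather 2 hemp): hemp=4 lead=1
After 14 (gather 2 lead): hemp=4 lead=3
After 15 (consume 1 lead): hemp=4 lead=2
After 16 (gather 2 tin): hemp=4 lead=2 tin=2

Answer: yes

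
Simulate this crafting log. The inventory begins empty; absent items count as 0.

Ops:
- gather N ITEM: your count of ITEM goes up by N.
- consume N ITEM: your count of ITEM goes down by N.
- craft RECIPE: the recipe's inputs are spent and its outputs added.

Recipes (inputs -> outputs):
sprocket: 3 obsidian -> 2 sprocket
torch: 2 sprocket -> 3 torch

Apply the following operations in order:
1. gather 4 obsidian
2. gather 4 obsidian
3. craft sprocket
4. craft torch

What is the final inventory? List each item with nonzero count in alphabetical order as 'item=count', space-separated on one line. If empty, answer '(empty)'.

After 1 (gather 4 obsidian): obsidian=4
After 2 (gather 4 obsidian): obsidian=8
After 3 (craft sprocket): obsidian=5 sprocket=2
After 4 (craft torch): obsidian=5 torch=3

Answer: obsidian=5 torch=3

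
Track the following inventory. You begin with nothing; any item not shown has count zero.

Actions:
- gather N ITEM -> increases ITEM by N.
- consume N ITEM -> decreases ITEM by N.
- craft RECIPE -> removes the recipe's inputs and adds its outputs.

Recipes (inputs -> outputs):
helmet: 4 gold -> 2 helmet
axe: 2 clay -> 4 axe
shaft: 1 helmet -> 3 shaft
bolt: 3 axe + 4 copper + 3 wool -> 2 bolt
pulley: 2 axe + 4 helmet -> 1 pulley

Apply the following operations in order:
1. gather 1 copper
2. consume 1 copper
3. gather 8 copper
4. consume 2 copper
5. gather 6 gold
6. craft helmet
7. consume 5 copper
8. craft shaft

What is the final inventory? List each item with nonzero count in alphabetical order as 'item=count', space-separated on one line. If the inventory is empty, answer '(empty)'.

Answer: copper=1 gold=2 helmet=1 shaft=3

Derivation:
After 1 (gather 1 copper): copper=1
After 2 (consume 1 copper): (empty)
After 3 (gather 8 copper): copper=8
After 4 (consume 2 copper): copper=6
After 5 (gather 6 gold): copper=6 gold=6
After 6 (craft helmet): copper=6 gold=2 helmet=2
After 7 (consume 5 copper): copper=1 gold=2 helmet=2
After 8 (craft shaft): copper=1 gold=2 helmet=1 shaft=3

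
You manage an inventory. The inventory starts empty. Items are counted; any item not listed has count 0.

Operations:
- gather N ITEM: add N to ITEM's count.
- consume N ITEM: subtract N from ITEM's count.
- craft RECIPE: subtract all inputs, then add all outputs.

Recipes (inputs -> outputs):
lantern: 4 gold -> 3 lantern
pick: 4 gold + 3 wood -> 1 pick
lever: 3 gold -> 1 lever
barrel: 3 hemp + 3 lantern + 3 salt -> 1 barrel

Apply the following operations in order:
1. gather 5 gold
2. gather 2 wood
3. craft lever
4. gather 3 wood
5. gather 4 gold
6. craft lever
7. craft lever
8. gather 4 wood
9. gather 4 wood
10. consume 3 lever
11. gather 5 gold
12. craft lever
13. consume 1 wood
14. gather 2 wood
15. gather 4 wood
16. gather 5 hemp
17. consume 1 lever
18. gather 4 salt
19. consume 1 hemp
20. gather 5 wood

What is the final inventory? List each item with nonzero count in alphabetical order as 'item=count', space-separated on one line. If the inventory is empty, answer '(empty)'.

After 1 (gather 5 gold): gold=5
After 2 (gather 2 wood): gold=5 wood=2
After 3 (craft lever): gold=2 lever=1 wood=2
After 4 (gather 3 wood): gold=2 lever=1 wood=5
After 5 (gather 4 gold): gold=6 lever=1 wood=5
After 6 (craft lever): gold=3 lever=2 wood=5
After 7 (craft lever): lever=3 wood=5
After 8 (gather 4 wood): lever=3 wood=9
After 9 (gather 4 wood): lever=3 wood=13
After 10 (consume 3 lever): wood=13
After 11 (gather 5 gold): gold=5 wood=13
After 12 (craft lever): gold=2 lever=1 wood=13
After 13 (consume 1 wood): gold=2 lever=1 wood=12
After 14 (gather 2 wood): gold=2 lever=1 wood=14
After 15 (gather 4 wood): gold=2 lever=1 wood=18
After 16 (gather 5 hemp): gold=2 hemp=5 lever=1 wood=18
After 17 (consume 1 lever): gold=2 hemp=5 wood=18
After 18 (gather 4 salt): gold=2 hemp=5 salt=4 wood=18
After 19 (consume 1 hemp): gold=2 hemp=4 salt=4 wood=18
After 20 (gather 5 wood): gold=2 hemp=4 salt=4 wood=23

Answer: gold=2 hemp=4 salt=4 wood=23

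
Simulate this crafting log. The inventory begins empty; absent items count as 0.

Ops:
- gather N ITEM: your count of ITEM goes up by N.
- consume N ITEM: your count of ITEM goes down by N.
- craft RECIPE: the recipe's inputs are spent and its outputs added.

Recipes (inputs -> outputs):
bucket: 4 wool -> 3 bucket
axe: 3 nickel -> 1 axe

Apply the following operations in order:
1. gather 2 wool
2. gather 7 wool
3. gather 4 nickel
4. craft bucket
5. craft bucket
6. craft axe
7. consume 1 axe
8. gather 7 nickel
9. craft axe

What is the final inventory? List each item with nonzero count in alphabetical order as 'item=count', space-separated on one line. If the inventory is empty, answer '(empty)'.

Answer: axe=1 bucket=6 nickel=5 wool=1

Derivation:
After 1 (gather 2 wool): wool=2
After 2 (gather 7 wool): wool=9
After 3 (gather 4 nickel): nickel=4 wool=9
After 4 (craft bucket): bucket=3 nickel=4 wool=5
After 5 (craft bucket): bucket=6 nickel=4 wool=1
After 6 (craft axe): axe=1 bucket=6 nickel=1 wool=1
After 7 (consume 1 axe): bucket=6 nickel=1 wool=1
After 8 (gather 7 nickel): bucket=6 nickel=8 wool=1
After 9 (craft axe): axe=1 bucket=6 nickel=5 wool=1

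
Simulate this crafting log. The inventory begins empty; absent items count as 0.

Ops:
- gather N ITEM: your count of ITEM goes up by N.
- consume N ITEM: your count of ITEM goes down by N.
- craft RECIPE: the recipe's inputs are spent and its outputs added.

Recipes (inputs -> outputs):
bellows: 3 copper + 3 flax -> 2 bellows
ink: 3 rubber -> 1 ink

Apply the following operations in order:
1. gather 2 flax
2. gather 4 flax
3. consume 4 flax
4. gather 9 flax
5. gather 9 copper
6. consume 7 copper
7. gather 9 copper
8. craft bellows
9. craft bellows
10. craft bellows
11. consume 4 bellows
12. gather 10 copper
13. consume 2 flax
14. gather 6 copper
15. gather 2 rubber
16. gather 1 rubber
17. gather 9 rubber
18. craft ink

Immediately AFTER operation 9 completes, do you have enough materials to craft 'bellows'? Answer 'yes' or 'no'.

Answer: yes

Derivation:
After 1 (gather 2 flax): flax=2
After 2 (gather 4 flax): flax=6
After 3 (consume 4 flax): flax=2
After 4 (gather 9 flax): flax=11
After 5 (gather 9 copper): copper=9 flax=11
After 6 (consume 7 copper): copper=2 flax=11
After 7 (gather 9 copper): copper=11 flax=11
After 8 (craft bellows): bellows=2 copper=8 flax=8
After 9 (craft bellows): bellows=4 copper=5 flax=5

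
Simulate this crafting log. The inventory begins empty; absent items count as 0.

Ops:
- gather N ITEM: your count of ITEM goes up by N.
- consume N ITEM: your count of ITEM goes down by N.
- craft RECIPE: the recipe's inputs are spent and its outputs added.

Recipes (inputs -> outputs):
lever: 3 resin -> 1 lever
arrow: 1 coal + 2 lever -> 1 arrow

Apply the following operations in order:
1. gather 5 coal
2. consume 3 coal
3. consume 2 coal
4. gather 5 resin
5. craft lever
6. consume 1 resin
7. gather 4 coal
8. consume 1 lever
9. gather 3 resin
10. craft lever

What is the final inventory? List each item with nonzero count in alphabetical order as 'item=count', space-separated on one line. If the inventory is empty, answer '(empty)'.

Answer: coal=4 lever=1 resin=1

Derivation:
After 1 (gather 5 coal): coal=5
After 2 (consume 3 coal): coal=2
After 3 (consume 2 coal): (empty)
After 4 (gather 5 resin): resin=5
After 5 (craft lever): lever=1 resin=2
After 6 (consume 1 resin): lever=1 resin=1
After 7 (gather 4 coal): coal=4 lever=1 resin=1
After 8 (consume 1 lever): coal=4 resin=1
After 9 (gather 3 resin): coal=4 resin=4
After 10 (craft lever): coal=4 lever=1 resin=1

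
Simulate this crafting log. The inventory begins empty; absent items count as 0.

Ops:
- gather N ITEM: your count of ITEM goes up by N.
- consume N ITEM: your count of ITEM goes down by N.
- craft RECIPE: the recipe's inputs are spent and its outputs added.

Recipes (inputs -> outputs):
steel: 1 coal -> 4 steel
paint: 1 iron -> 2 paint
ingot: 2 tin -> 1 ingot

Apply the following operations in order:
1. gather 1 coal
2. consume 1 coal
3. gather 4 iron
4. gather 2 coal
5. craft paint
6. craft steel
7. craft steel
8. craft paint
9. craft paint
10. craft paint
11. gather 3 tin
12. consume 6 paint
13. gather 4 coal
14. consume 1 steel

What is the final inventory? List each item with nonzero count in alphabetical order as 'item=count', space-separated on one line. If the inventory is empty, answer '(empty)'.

Answer: coal=4 paint=2 steel=7 tin=3

Derivation:
After 1 (gather 1 coal): coal=1
After 2 (consume 1 coal): (empty)
After 3 (gather 4 iron): iron=4
After 4 (gather 2 coal): coal=2 iron=4
After 5 (craft paint): coal=2 iron=3 paint=2
After 6 (craft steel): coal=1 iron=3 paint=2 steel=4
After 7 (craft steel): iron=3 paint=2 steel=8
After 8 (craft paint): iron=2 paint=4 steel=8
After 9 (craft paint): iron=1 paint=6 steel=8
After 10 (craft paint): paint=8 steel=8
After 11 (gather 3 tin): paint=8 steel=8 tin=3
After 12 (consume 6 paint): paint=2 steel=8 tin=3
After 13 (gather 4 coal): coal=4 paint=2 steel=8 tin=3
After 14 (consume 1 steel): coal=4 paint=2 steel=7 tin=3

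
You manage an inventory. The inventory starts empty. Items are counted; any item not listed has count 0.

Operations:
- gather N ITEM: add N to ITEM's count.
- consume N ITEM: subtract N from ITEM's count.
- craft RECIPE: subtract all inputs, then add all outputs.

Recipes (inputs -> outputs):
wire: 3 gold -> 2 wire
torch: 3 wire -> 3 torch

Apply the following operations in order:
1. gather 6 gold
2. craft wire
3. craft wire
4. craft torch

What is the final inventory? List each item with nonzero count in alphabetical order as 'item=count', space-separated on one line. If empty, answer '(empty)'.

Answer: torch=3 wire=1

Derivation:
After 1 (gather 6 gold): gold=6
After 2 (craft wire): gold=3 wire=2
After 3 (craft wire): wire=4
After 4 (craft torch): torch=3 wire=1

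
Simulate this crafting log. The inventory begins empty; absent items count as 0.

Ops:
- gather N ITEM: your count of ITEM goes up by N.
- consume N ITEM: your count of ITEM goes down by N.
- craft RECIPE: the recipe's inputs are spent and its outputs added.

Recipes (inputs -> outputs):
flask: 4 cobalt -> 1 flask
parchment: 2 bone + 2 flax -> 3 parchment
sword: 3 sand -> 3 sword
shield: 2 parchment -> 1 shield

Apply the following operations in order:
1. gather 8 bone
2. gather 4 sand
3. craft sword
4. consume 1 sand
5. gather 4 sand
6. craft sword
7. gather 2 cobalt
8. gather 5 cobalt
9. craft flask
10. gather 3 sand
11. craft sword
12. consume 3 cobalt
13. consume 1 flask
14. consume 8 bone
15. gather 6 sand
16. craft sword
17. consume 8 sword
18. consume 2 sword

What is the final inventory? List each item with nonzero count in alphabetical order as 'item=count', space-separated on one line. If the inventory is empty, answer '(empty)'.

Answer: sand=4 sword=2

Derivation:
After 1 (gather 8 bone): bone=8
After 2 (gather 4 sand): bone=8 sand=4
After 3 (craft sword): bone=8 sand=1 sword=3
After 4 (consume 1 sand): bone=8 sword=3
After 5 (gather 4 sand): bone=8 sand=4 sword=3
After 6 (craft sword): bone=8 sand=1 sword=6
After 7 (gather 2 cobalt): bone=8 cobalt=2 sand=1 sword=6
After 8 (gather 5 cobalt): bone=8 cobalt=7 sand=1 sword=6
After 9 (craft flask): bone=8 cobalt=3 flask=1 sand=1 sword=6
After 10 (gather 3 sand): bone=8 cobalt=3 flask=1 sand=4 sword=6
After 11 (craft sword): bone=8 cobalt=3 flask=1 sand=1 sword=9
After 12 (consume 3 cobalt): bone=8 flask=1 sand=1 sword=9
After 13 (consume 1 flask): bone=8 sand=1 sword=9
After 14 (consume 8 bone): sand=1 sword=9
After 15 (gather 6 sand): sand=7 sword=9
After 16 (craft sword): sand=4 sword=12
After 17 (consume 8 sword): sand=4 sword=4
After 18 (consume 2 sword): sand=4 sword=2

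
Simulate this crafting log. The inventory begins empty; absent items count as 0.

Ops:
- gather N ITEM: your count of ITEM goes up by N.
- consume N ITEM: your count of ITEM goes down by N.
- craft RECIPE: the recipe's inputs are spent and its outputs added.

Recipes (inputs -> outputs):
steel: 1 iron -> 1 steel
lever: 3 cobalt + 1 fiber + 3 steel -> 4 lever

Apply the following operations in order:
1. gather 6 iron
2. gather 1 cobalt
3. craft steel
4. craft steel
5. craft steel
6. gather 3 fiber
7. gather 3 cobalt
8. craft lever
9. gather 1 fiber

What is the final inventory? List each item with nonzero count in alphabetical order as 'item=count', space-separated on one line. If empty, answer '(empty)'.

Answer: cobalt=1 fiber=3 iron=3 lever=4

Derivation:
After 1 (gather 6 iron): iron=6
After 2 (gather 1 cobalt): cobalt=1 iron=6
After 3 (craft steel): cobalt=1 iron=5 steel=1
After 4 (craft steel): cobalt=1 iron=4 steel=2
After 5 (craft steel): cobalt=1 iron=3 steel=3
After 6 (gather 3 fiber): cobalt=1 fiber=3 iron=3 steel=3
After 7 (gather 3 cobalt): cobalt=4 fiber=3 iron=3 steel=3
After 8 (craft lever): cobalt=1 fiber=2 iron=3 lever=4
After 9 (gather 1 fiber): cobalt=1 fiber=3 iron=3 lever=4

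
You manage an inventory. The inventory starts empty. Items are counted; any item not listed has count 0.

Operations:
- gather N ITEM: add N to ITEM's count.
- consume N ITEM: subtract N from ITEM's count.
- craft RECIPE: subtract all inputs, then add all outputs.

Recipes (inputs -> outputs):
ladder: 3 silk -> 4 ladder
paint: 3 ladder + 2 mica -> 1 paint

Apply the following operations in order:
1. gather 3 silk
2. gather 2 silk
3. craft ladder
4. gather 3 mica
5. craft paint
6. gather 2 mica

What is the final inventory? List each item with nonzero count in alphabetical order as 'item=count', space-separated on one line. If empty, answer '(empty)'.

Answer: ladder=1 mica=3 paint=1 silk=2

Derivation:
After 1 (gather 3 silk): silk=3
After 2 (gather 2 silk): silk=5
After 3 (craft ladder): ladder=4 silk=2
After 4 (gather 3 mica): ladder=4 mica=3 silk=2
After 5 (craft paint): ladder=1 mica=1 paint=1 silk=2
After 6 (gather 2 mica): ladder=1 mica=3 paint=1 silk=2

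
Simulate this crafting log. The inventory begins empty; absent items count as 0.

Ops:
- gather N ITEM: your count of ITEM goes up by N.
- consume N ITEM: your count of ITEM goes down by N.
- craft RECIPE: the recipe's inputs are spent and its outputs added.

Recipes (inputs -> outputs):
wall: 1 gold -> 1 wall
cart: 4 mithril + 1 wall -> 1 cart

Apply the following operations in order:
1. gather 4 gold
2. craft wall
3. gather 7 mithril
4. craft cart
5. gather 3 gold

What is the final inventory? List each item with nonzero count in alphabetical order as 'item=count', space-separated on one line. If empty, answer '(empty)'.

Answer: cart=1 gold=6 mithril=3

Derivation:
After 1 (gather 4 gold): gold=4
After 2 (craft wall): gold=3 wall=1
After 3 (gather 7 mithril): gold=3 mithril=7 wall=1
After 4 (craft cart): cart=1 gold=3 mithril=3
After 5 (gather 3 gold): cart=1 gold=6 mithril=3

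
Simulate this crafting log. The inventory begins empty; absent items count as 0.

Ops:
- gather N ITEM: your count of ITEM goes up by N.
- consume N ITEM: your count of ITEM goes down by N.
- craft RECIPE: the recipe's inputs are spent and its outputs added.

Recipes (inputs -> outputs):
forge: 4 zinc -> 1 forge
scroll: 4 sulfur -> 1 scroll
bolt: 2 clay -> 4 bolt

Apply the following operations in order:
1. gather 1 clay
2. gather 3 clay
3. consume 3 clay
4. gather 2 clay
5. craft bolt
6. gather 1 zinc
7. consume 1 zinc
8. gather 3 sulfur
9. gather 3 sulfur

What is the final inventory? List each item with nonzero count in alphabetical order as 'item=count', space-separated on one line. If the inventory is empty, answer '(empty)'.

After 1 (gather 1 clay): clay=1
After 2 (gather 3 clay): clay=4
After 3 (consume 3 clay): clay=1
After 4 (gather 2 clay): clay=3
After 5 (craft bolt): bolt=4 clay=1
After 6 (gather 1 zinc): bolt=4 clay=1 zinc=1
After 7 (consume 1 zinc): bolt=4 clay=1
After 8 (gather 3 sulfur): bolt=4 clay=1 sulfur=3
After 9 (gather 3 sulfur): bolt=4 clay=1 sulfur=6

Answer: bolt=4 clay=1 sulfur=6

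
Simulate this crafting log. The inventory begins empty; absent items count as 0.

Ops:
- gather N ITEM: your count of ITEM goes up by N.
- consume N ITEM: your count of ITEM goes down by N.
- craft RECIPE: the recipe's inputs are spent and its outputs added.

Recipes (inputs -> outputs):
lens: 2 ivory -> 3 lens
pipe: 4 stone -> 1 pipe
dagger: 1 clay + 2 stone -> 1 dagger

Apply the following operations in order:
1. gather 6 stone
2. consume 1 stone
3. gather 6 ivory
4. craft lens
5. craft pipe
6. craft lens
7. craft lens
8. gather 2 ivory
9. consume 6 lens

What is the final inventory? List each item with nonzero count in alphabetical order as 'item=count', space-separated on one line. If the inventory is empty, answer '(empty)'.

After 1 (gather 6 stone): stone=6
After 2 (consume 1 stone): stone=5
After 3 (gather 6 ivory): ivory=6 stone=5
After 4 (craft lens): ivory=4 lens=3 stone=5
After 5 (craft pipe): ivory=4 lens=3 pipe=1 stone=1
After 6 (craft lens): ivory=2 lens=6 pipe=1 stone=1
After 7 (craft lens): lens=9 pipe=1 stone=1
After 8 (gather 2 ivory): ivory=2 lens=9 pipe=1 stone=1
After 9 (consume 6 lens): ivory=2 lens=3 pipe=1 stone=1

Answer: ivory=2 lens=3 pipe=1 stone=1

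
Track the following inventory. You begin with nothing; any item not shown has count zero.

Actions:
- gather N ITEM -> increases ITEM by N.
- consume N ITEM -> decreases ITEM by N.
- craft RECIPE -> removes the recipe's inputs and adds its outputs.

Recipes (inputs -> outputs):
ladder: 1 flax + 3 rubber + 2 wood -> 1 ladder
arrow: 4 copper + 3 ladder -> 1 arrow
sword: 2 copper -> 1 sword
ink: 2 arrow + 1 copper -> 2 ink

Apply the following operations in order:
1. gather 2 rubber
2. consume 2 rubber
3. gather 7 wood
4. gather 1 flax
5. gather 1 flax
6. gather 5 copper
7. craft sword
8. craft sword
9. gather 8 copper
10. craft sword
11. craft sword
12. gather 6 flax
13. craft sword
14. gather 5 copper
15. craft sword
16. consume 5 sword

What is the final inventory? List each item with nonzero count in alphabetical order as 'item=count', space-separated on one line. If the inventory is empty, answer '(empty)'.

Answer: copper=6 flax=8 sword=1 wood=7

Derivation:
After 1 (gather 2 rubber): rubber=2
After 2 (consume 2 rubber): (empty)
After 3 (gather 7 wood): wood=7
After 4 (gather 1 flax): flax=1 wood=7
After 5 (gather 1 flax): flax=2 wood=7
After 6 (gather 5 copper): copper=5 flax=2 wood=7
After 7 (craft sword): copper=3 flax=2 sword=1 wood=7
After 8 (craft sword): copper=1 flax=2 sword=2 wood=7
After 9 (gather 8 copper): copper=9 flax=2 sword=2 wood=7
After 10 (craft sword): copper=7 flax=2 sword=3 wood=7
After 11 (craft sword): copper=5 flax=2 sword=4 wood=7
After 12 (gather 6 flax): copper=5 flax=8 sword=4 wood=7
After 13 (craft sword): copper=3 flax=8 sword=5 wood=7
After 14 (gather 5 copper): copper=8 flax=8 sword=5 wood=7
After 15 (craft sword): copper=6 flax=8 sword=6 wood=7
After 16 (consume 5 sword): copper=6 flax=8 sword=1 wood=7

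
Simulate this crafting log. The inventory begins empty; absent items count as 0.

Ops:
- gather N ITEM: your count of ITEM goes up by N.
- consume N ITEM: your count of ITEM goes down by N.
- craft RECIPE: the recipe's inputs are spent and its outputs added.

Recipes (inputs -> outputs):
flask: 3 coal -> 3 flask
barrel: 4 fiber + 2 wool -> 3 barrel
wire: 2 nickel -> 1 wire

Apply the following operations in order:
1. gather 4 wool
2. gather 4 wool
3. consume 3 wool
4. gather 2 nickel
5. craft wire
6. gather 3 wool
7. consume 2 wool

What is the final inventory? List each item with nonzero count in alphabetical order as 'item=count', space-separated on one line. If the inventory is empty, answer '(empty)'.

After 1 (gather 4 wool): wool=4
After 2 (gather 4 wool): wool=8
After 3 (consume 3 wool): wool=5
After 4 (gather 2 nickel): nickel=2 wool=5
After 5 (craft wire): wire=1 wool=5
After 6 (gather 3 wool): wire=1 wool=8
After 7 (consume 2 wool): wire=1 wool=6

Answer: wire=1 wool=6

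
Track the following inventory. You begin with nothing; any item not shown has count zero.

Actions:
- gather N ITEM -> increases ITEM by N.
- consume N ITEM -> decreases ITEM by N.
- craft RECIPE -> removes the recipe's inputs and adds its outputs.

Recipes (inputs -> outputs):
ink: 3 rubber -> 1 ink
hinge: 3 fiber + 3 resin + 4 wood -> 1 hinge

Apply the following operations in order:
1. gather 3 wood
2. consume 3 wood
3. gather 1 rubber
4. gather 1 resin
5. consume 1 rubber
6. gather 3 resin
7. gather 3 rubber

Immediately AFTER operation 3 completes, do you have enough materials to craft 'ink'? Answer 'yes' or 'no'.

Answer: no

Derivation:
After 1 (gather 3 wood): wood=3
After 2 (consume 3 wood): (empty)
After 3 (gather 1 rubber): rubber=1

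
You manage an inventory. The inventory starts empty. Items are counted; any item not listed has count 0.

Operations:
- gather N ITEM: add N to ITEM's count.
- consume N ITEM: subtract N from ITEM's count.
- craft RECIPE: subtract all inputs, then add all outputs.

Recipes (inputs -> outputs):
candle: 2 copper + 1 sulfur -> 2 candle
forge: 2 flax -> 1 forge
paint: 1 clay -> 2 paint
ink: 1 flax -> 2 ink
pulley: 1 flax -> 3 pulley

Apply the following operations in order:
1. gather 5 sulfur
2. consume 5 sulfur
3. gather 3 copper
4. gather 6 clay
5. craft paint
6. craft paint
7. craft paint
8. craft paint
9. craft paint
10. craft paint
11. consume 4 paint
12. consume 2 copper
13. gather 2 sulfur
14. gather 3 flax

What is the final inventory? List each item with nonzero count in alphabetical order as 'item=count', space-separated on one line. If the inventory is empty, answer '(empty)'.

After 1 (gather 5 sulfur): sulfur=5
After 2 (consume 5 sulfur): (empty)
After 3 (gather 3 copper): copper=3
After 4 (gather 6 clay): clay=6 copper=3
After 5 (craft paint): clay=5 copper=3 paint=2
After 6 (craft paint): clay=4 copper=3 paint=4
After 7 (craft paint): clay=3 copper=3 paint=6
After 8 (craft paint): clay=2 copper=3 paint=8
After 9 (craft paint): clay=1 copper=3 paint=10
After 10 (craft paint): copper=3 paint=12
After 11 (consume 4 paint): copper=3 paint=8
After 12 (consume 2 copper): copper=1 paint=8
After 13 (gather 2 sulfur): copper=1 paint=8 sulfur=2
After 14 (gather 3 flax): copper=1 flax=3 paint=8 sulfur=2

Answer: copper=1 flax=3 paint=8 sulfur=2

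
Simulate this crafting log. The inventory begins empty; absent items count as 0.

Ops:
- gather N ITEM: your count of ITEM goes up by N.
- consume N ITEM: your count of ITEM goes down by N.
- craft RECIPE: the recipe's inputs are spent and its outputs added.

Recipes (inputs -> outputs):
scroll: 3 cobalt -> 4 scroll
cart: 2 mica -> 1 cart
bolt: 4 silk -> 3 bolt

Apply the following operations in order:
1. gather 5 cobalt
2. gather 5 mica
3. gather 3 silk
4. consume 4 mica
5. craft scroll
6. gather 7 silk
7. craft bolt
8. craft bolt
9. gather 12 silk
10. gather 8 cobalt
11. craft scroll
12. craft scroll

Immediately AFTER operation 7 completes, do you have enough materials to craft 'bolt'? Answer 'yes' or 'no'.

After 1 (gather 5 cobalt): cobalt=5
After 2 (gather 5 mica): cobalt=5 mica=5
After 3 (gather 3 silk): cobalt=5 mica=5 silk=3
After 4 (consume 4 mica): cobalt=5 mica=1 silk=3
After 5 (craft scroll): cobalt=2 mica=1 scroll=4 silk=3
After 6 (gather 7 silk): cobalt=2 mica=1 scroll=4 silk=10
After 7 (craft bolt): bolt=3 cobalt=2 mica=1 scroll=4 silk=6

Answer: yes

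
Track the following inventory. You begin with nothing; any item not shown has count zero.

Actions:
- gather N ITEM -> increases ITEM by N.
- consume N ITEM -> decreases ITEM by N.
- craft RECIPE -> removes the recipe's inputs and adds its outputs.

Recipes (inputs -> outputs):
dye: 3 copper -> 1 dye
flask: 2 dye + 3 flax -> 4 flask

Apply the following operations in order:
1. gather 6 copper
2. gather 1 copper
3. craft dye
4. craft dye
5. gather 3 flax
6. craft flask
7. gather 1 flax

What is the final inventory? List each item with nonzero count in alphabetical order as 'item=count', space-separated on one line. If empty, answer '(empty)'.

Answer: copper=1 flask=4 flax=1

Derivation:
After 1 (gather 6 copper): copper=6
After 2 (gather 1 copper): copper=7
After 3 (craft dye): copper=4 dye=1
After 4 (craft dye): copper=1 dye=2
After 5 (gather 3 flax): copper=1 dye=2 flax=3
After 6 (craft flask): copper=1 flask=4
After 7 (gather 1 flax): copper=1 flask=4 flax=1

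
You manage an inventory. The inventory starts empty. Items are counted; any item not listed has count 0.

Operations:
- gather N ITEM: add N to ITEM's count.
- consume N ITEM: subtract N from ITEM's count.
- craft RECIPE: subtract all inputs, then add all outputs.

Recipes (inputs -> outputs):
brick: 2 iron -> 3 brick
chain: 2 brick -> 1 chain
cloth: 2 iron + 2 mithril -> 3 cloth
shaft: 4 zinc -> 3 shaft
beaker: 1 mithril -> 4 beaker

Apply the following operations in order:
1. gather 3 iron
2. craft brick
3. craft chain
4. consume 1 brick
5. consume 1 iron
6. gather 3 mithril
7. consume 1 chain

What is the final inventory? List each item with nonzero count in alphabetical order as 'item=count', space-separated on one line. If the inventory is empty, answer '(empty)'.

Answer: mithril=3

Derivation:
After 1 (gather 3 iron): iron=3
After 2 (craft brick): brick=3 iron=1
After 3 (craft chain): brick=1 chain=1 iron=1
After 4 (consume 1 brick): chain=1 iron=1
After 5 (consume 1 iron): chain=1
After 6 (gather 3 mithril): chain=1 mithril=3
After 7 (consume 1 chain): mithril=3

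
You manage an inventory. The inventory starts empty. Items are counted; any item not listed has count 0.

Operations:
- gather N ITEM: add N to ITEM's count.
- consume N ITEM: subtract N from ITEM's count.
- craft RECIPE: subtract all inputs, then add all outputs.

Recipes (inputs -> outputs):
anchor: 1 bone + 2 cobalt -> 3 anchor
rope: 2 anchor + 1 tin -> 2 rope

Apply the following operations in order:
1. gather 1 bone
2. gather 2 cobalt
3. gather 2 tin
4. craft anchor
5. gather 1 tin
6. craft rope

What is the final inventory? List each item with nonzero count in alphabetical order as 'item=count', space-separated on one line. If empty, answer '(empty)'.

Answer: anchor=1 rope=2 tin=2

Derivation:
After 1 (gather 1 bone): bone=1
After 2 (gather 2 cobalt): bone=1 cobalt=2
After 3 (gather 2 tin): bone=1 cobalt=2 tin=2
After 4 (craft anchor): anchor=3 tin=2
After 5 (gather 1 tin): anchor=3 tin=3
After 6 (craft rope): anchor=1 rope=2 tin=2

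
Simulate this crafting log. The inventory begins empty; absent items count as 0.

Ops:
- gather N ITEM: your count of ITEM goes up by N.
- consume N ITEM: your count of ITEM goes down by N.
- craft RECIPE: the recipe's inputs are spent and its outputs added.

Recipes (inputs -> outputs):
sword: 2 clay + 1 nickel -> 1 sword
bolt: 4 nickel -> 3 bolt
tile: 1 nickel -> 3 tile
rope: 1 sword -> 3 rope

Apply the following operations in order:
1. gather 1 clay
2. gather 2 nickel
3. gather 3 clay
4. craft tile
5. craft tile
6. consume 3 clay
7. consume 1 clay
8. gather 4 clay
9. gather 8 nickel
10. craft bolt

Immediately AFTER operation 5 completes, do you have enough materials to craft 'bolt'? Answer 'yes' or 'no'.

After 1 (gather 1 clay): clay=1
After 2 (gather 2 nickel): clay=1 nickel=2
After 3 (gather 3 clay): clay=4 nickel=2
After 4 (craft tile): clay=4 nickel=1 tile=3
After 5 (craft tile): clay=4 tile=6

Answer: no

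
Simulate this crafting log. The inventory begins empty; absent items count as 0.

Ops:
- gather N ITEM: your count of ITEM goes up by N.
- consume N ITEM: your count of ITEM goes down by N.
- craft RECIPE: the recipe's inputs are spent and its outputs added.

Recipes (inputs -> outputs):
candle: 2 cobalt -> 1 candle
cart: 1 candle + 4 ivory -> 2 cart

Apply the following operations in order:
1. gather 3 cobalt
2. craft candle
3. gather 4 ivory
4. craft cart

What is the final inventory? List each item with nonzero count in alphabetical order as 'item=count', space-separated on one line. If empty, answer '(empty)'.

Answer: cart=2 cobalt=1

Derivation:
After 1 (gather 3 cobalt): cobalt=3
After 2 (craft candle): candle=1 cobalt=1
After 3 (gather 4 ivory): candle=1 cobalt=1 ivory=4
After 4 (craft cart): cart=2 cobalt=1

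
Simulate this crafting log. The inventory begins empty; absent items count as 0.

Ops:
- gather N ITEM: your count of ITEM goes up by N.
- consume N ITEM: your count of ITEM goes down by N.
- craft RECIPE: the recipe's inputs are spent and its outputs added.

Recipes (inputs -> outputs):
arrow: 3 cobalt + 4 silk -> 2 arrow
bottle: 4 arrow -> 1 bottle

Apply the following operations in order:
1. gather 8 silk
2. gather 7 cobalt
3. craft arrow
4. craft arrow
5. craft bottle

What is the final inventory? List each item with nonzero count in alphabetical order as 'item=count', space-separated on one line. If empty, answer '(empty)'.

Answer: bottle=1 cobalt=1

Derivation:
After 1 (gather 8 silk): silk=8
After 2 (gather 7 cobalt): cobalt=7 silk=8
After 3 (craft arrow): arrow=2 cobalt=4 silk=4
After 4 (craft arrow): arrow=4 cobalt=1
After 5 (craft bottle): bottle=1 cobalt=1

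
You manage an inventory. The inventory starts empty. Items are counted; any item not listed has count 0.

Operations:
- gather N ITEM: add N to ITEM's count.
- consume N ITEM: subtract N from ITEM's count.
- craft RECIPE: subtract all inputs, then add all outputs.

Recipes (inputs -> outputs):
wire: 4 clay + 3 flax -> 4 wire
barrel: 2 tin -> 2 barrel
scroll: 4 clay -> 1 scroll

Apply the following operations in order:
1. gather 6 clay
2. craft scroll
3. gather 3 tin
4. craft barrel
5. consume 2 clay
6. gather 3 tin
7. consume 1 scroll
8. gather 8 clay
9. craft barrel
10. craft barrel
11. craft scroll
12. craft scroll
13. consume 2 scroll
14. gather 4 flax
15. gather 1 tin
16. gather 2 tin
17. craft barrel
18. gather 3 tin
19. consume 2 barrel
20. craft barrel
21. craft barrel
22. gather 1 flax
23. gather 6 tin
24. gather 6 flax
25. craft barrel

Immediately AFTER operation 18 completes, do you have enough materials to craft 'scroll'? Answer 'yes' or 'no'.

After 1 (gather 6 clay): clay=6
After 2 (craft scroll): clay=2 scroll=1
After 3 (gather 3 tin): clay=2 scroll=1 tin=3
After 4 (craft barrel): barrel=2 clay=2 scroll=1 tin=1
After 5 (consume 2 clay): barrel=2 scroll=1 tin=1
After 6 (gather 3 tin): barrel=2 scroll=1 tin=4
After 7 (consume 1 scroll): barrel=2 tin=4
After 8 (gather 8 clay): barrel=2 clay=8 tin=4
After 9 (craft barrel): barrel=4 clay=8 tin=2
After 10 (craft barrel): barrel=6 clay=8
After 11 (craft scroll): barrel=6 clay=4 scroll=1
After 12 (craft scroll): barrel=6 scroll=2
After 13 (consume 2 scroll): barrel=6
After 14 (gather 4 flax): barrel=6 flax=4
After 15 (gather 1 tin): barrel=6 flax=4 tin=1
After 16 (gather 2 tin): barrel=6 flax=4 tin=3
After 17 (craft barrel): barrel=8 flax=4 tin=1
After 18 (gather 3 tin): barrel=8 flax=4 tin=4

Answer: no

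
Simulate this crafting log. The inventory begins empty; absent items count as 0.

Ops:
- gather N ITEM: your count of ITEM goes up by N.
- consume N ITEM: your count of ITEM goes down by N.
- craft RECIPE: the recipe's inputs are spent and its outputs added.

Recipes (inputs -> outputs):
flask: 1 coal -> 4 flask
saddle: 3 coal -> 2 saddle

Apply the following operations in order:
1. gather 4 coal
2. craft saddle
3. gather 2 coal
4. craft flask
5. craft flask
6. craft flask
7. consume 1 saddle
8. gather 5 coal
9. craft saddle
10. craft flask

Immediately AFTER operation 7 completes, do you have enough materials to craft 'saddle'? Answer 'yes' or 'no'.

After 1 (gather 4 coal): coal=4
After 2 (craft saddle): coal=1 saddle=2
After 3 (gather 2 coal): coal=3 saddle=2
After 4 (craft flask): coal=2 flask=4 saddle=2
After 5 (craft flask): coal=1 flask=8 saddle=2
After 6 (craft flask): flask=12 saddle=2
After 7 (consume 1 saddle): flask=12 saddle=1

Answer: no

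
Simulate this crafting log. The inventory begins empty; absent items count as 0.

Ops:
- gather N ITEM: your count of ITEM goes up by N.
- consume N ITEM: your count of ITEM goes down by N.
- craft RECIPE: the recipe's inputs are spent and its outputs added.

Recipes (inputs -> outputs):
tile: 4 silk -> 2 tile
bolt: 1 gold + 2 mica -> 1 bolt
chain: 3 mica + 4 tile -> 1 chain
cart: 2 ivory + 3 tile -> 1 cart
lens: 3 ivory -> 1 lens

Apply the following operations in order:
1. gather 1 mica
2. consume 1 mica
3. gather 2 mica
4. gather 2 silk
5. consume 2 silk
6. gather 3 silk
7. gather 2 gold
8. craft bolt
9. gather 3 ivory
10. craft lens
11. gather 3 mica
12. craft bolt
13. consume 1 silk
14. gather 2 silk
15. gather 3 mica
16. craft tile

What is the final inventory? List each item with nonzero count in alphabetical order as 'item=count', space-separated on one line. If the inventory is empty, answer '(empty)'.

After 1 (gather 1 mica): mica=1
After 2 (consume 1 mica): (empty)
After 3 (gather 2 mica): mica=2
After 4 (gather 2 silk): mica=2 silk=2
After 5 (consume 2 silk): mica=2
After 6 (gather 3 silk): mica=2 silk=3
After 7 (gather 2 gold): gold=2 mica=2 silk=3
After 8 (craft bolt): bolt=1 gold=1 silk=3
After 9 (gather 3 ivory): bolt=1 gold=1 ivory=3 silk=3
After 10 (craft lens): bolt=1 gold=1 lens=1 silk=3
After 11 (gather 3 mica): bolt=1 gold=1 lens=1 mica=3 silk=3
After 12 (craft bolt): bolt=2 lens=1 mica=1 silk=3
After 13 (consume 1 silk): bolt=2 lens=1 mica=1 silk=2
After 14 (gather 2 silk): bolt=2 lens=1 mica=1 silk=4
After 15 (gather 3 mica): bolt=2 lens=1 mica=4 silk=4
After 16 (craft tile): bolt=2 lens=1 mica=4 tile=2

Answer: bolt=2 lens=1 mica=4 tile=2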